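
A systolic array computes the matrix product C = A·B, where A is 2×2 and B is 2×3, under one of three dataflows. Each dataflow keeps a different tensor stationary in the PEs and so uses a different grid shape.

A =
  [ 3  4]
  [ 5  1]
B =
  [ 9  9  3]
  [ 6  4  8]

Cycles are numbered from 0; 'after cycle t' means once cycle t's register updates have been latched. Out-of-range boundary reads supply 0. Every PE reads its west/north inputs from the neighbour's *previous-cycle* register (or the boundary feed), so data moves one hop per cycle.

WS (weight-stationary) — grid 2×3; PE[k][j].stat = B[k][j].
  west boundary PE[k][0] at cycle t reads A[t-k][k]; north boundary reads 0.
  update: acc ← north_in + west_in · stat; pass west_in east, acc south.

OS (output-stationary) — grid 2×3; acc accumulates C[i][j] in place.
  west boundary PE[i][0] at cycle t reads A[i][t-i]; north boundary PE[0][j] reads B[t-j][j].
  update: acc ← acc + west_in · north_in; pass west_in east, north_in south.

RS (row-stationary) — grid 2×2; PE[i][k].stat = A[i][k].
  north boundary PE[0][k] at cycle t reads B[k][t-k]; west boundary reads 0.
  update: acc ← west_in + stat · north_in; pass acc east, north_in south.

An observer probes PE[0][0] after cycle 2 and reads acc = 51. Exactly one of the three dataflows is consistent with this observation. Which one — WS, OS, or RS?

dataflow = OS

— WS: 2×3; PE[0][0] trace:
  0: (0,0).acc=27  regs=<3,27>
  1: (0,0).acc=45  regs=<5,45>
  2: (0,0).acc=0  regs=<0,0>
— OS: 2×3; PE[0][0] trace:
  0: (0,0).acc=27  regs=<3,9>
  1: (0,0).acc=51  regs=<4,6>
  2: (0,0).acc=51  regs=<0,0>
— RS: 2×2; PE[0][0] trace:
  0: (0,0).acc=27  regs=<27,9>
  1: (0,0).acc=27  regs=<27,9>
  2: (0,0).acc=9  regs=<9,3>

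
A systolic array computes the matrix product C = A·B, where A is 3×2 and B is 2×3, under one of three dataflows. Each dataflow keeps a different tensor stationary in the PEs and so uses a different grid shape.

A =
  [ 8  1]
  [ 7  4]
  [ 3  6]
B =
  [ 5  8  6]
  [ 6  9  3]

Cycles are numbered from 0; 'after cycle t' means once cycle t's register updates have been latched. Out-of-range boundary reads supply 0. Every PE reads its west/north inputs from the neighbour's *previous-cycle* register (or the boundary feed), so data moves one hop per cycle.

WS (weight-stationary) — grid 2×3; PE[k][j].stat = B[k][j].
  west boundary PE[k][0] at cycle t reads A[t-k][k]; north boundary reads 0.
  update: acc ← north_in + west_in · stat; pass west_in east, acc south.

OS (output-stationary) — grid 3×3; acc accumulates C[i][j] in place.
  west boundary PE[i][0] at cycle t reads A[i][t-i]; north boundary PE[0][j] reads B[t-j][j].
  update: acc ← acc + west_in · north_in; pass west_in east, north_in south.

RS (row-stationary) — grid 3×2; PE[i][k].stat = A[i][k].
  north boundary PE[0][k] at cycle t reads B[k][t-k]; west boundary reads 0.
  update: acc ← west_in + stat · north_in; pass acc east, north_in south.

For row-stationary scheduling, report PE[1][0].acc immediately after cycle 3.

PE[1][0].acc = 42

RS (3×2). Following PE[1][0] plus its west/north inputs:
  [0] (0,0) acc=40 (h:40 v:5)
  [0] (1,0) acc=0 (h:0 v:0)
  [1] (0,0) acc=64 (h:64 v:8)
  [1] (1,0) acc=35 (h:35 v:5)
  [2] (0,0) acc=48 (h:48 v:6)
  [2] (1,0) acc=56 (h:56 v:8)
  [3] (0,0) acc=0 (h:0 v:0)
  [3] (1,0) acc=42 (h:42 v:6)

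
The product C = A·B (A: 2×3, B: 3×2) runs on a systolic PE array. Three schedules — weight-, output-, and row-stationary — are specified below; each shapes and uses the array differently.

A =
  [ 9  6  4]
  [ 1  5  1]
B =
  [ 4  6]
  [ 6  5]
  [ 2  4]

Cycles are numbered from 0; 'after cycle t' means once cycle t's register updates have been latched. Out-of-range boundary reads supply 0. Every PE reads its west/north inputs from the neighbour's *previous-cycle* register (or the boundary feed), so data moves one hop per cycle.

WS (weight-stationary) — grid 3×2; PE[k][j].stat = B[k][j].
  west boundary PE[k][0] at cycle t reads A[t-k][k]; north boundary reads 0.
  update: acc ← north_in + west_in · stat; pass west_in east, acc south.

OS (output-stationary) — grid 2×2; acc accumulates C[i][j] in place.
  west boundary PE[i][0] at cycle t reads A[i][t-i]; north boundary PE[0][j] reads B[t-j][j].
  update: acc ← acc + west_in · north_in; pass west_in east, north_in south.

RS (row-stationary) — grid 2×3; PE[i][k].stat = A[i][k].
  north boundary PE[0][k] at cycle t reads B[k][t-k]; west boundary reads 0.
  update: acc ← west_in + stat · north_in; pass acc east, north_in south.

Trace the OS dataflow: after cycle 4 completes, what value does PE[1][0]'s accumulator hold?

PE[1][0].acc = 36

OS (2×2). Following PE[1][0] plus its west/north inputs:
  c0 r0c0: 36 / 9 / 4
  c0 r1c0: 0 / 0 / 0
  c1 r0c0: 72 / 6 / 6
  c1 r1c0: 4 / 1 / 4
  c2 r0c0: 80 / 4 / 2
  c2 r1c0: 34 / 5 / 6
  c3 r0c0: 80 / 0 / 0
  c3 r1c0: 36 / 1 / 2
  c4 r0c0: 80 / 0 / 0
  c4 r1c0: 36 / 0 / 0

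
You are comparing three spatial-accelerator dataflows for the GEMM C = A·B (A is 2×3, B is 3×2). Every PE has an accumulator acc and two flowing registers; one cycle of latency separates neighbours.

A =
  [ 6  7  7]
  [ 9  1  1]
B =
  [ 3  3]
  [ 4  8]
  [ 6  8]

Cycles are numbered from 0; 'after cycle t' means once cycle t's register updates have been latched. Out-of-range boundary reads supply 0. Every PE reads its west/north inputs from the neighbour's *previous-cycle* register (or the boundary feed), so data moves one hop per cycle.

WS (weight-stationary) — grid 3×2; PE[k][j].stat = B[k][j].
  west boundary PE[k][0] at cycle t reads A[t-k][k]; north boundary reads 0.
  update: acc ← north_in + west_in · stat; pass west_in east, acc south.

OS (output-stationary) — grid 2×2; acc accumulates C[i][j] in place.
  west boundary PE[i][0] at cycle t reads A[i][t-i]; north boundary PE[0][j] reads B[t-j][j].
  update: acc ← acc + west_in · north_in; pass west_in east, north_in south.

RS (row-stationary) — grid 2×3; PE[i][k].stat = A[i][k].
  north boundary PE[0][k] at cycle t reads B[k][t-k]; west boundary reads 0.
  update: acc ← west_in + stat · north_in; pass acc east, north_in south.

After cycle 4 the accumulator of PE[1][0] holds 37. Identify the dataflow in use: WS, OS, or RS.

— WS: 3×2; PE[1][0] trace:
  [0] (1,0) acc=0 (h:0 v:0)
  [1] (1,0) acc=46 (h:7 v:46)
  [2] (1,0) acc=31 (h:1 v:31)
  [3] (1,0) acc=0 (h:0 v:0)
  [4] (1,0) acc=0 (h:0 v:0)
— OS: 2×2; PE[1][0] trace:
  [0] (1,0) acc=0 (h:0 v:0)
  [1] (1,0) acc=27 (h:9 v:3)
  [2] (1,0) acc=31 (h:1 v:4)
  [3] (1,0) acc=37 (h:1 v:6)
  [4] (1,0) acc=37 (h:0 v:0)
— RS: 2×3; PE[1][0] trace:
  [0] (1,0) acc=0 (h:0 v:0)
  [1] (1,0) acc=27 (h:27 v:3)
  [2] (1,0) acc=27 (h:27 v:3)
  [3] (1,0) acc=0 (h:0 v:0)
  [4] (1,0) acc=0 (h:0 v:0)

dataflow = OS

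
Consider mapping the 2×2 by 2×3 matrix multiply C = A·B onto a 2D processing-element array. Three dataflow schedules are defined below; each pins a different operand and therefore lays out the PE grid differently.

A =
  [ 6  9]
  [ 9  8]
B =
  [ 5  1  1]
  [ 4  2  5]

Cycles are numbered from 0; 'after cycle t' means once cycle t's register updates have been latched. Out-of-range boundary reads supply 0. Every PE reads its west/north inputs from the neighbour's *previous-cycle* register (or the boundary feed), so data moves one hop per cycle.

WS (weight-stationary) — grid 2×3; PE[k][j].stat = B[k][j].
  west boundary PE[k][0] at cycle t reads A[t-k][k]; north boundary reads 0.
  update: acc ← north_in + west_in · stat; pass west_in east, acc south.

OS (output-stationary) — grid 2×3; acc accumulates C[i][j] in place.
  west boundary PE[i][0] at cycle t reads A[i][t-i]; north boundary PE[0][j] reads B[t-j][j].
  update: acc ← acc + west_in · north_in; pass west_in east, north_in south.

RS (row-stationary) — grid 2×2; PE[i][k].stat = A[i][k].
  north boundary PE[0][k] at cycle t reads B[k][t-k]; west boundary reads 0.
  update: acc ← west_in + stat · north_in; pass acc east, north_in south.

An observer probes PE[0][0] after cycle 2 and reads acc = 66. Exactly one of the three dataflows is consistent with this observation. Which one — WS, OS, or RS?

Under WS (2×3), PE[0][0]:
  c0 r0c0: 30 / 6 / 30
  c1 r0c0: 45 / 9 / 45
  c2 r0c0: 0 / 0 / 0
Under OS (2×3), PE[0][0]:
  c0 r0c0: 30 / 6 / 5
  c1 r0c0: 66 / 9 / 4
  c2 r0c0: 66 / 0 / 0
Under RS (2×2), PE[0][0]:
  c0 r0c0: 30 / 30 / 5
  c1 r0c0: 6 / 6 / 1
  c2 r0c0: 6 / 6 / 1

dataflow = OS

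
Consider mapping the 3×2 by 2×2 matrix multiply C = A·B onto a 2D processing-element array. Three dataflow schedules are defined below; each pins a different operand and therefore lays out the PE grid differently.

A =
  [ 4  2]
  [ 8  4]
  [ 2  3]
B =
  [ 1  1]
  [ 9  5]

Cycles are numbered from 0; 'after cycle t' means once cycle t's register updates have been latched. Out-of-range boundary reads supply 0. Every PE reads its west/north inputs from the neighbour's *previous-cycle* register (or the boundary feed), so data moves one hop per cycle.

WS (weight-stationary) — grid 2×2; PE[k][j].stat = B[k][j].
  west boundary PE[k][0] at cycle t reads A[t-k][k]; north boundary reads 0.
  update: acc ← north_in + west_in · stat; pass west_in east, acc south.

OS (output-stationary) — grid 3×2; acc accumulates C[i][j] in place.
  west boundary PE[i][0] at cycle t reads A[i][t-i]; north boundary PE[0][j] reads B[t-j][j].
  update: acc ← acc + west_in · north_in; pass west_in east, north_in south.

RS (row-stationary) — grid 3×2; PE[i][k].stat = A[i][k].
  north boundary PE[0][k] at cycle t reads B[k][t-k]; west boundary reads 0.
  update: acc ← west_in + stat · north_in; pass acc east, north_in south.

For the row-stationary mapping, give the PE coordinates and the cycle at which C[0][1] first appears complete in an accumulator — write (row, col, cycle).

RS — PE[0][1] is where C[0][1] collects:
  t=0 PE[0][1]: acc=0 h=0 v=0
  t=1 PE[0][1]: acc=22 h=22 v=9
  t=2 PE[0][1]: acc=14 h=14 v=5

(row, col, cycle) = (0, 1, 2)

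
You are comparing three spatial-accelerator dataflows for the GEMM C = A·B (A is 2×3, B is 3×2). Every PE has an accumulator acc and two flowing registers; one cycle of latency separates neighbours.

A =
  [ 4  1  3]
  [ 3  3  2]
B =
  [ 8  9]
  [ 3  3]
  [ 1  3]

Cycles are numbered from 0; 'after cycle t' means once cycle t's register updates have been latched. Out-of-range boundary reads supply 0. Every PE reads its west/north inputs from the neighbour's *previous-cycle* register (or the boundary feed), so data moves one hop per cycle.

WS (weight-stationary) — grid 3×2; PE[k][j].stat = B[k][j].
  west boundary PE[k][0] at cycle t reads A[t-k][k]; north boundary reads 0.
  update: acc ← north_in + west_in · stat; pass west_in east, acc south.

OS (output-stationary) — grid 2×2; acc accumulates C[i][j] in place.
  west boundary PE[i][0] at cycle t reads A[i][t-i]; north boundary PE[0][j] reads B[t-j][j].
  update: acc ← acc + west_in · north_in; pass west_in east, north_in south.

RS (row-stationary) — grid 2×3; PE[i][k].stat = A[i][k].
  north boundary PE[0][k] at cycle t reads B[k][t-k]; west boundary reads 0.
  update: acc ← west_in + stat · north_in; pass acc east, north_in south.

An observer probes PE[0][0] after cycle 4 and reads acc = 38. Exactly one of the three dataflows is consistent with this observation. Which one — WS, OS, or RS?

dataflow = OS

— WS: 3×2; PE[0][0] trace:
  0: (0,0).acc=32  regs=<4,32>
  1: (0,0).acc=24  regs=<3,24>
  2: (0,0).acc=0  regs=<0,0>
  3: (0,0).acc=0  regs=<0,0>
  4: (0,0).acc=0  regs=<0,0>
— OS: 2×2; PE[0][0] trace:
  0: (0,0).acc=32  regs=<4,8>
  1: (0,0).acc=35  regs=<1,3>
  2: (0,0).acc=38  regs=<3,1>
  3: (0,0).acc=38  regs=<0,0>
  4: (0,0).acc=38  regs=<0,0>
— RS: 2×3; PE[0][0] trace:
  0: (0,0).acc=32  regs=<32,8>
  1: (0,0).acc=36  regs=<36,9>
  2: (0,0).acc=0  regs=<0,0>
  3: (0,0).acc=0  regs=<0,0>
  4: (0,0).acc=0  regs=<0,0>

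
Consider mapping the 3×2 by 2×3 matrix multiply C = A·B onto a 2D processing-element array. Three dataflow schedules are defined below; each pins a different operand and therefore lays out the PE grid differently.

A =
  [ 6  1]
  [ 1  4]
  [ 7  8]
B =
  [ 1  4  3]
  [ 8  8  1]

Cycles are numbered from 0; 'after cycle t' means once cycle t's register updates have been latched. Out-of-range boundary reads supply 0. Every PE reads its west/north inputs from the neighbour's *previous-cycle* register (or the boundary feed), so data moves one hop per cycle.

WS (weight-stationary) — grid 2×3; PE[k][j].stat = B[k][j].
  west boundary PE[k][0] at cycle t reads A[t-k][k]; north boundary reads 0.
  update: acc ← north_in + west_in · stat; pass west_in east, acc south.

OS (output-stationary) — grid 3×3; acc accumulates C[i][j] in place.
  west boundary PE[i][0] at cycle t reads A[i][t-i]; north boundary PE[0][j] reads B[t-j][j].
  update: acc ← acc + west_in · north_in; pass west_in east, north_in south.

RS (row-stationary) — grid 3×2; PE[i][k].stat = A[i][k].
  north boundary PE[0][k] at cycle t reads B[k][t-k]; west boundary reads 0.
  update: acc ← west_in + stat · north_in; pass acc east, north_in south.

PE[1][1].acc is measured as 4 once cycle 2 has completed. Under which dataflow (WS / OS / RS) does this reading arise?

dataflow = OS

WS [2×3] PE[1][1] across cycles:
  c0 r1c1: 0 / 0 / 0
  c1 r1c1: 0 / 0 / 0
  c2 r1c1: 32 / 1 / 32
OS [3×3] PE[1][1] across cycles:
  c0 r1c1: 0 / 0 / 0
  c1 r1c1: 0 / 0 / 0
  c2 r1c1: 4 / 1 / 4
RS [3×2] PE[1][1] across cycles:
  c0 r1c1: 0 / 0 / 0
  c1 r1c1: 0 / 0 / 0
  c2 r1c1: 33 / 33 / 8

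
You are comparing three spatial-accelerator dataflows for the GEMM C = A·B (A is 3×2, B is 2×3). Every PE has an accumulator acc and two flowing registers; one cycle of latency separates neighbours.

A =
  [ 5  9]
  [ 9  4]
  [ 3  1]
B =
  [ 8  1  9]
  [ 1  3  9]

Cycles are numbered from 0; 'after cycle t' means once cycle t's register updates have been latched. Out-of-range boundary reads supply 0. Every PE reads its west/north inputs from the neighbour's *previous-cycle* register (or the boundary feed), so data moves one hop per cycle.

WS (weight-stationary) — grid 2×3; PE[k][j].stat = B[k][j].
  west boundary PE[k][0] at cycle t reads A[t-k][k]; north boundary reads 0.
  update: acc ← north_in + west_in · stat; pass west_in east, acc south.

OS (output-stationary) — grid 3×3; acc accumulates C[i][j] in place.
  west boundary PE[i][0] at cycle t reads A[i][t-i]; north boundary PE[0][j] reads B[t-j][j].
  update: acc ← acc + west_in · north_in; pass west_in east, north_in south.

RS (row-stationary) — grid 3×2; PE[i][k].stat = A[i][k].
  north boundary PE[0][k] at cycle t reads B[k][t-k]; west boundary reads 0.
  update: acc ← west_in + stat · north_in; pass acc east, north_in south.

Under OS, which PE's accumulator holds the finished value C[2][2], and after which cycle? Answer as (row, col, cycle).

OS — PE[2][2] is where C[2][2] collects:
  after 0 — PE[2][2] acc=0, pass-E 0, pass-S 0
  after 1 — PE[2][2] acc=0, pass-E 0, pass-S 0
  after 2 — PE[2][2] acc=0, pass-E 0, pass-S 0
  after 3 — PE[2][2] acc=0, pass-E 0, pass-S 0
  after 4 — PE[2][2] acc=27, pass-E 3, pass-S 9
  after 5 — PE[2][2] acc=36, pass-E 1, pass-S 9

(row, col, cycle) = (2, 2, 5)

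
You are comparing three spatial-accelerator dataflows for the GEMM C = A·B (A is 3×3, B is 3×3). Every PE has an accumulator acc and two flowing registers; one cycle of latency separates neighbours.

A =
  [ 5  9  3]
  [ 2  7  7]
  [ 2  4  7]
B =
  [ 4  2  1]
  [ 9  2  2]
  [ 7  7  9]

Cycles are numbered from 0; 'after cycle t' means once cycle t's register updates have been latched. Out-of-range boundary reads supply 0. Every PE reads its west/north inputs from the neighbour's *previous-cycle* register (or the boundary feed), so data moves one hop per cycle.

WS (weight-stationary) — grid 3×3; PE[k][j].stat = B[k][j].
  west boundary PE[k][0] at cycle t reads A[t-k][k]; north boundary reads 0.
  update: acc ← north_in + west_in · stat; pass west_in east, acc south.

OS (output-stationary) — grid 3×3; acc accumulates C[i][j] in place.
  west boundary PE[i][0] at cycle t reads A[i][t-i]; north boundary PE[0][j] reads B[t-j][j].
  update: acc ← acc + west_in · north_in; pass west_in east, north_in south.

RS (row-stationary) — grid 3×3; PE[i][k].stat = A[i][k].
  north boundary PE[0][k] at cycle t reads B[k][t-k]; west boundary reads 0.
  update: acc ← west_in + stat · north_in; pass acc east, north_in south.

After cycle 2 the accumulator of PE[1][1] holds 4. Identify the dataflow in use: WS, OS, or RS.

Under WS (3×3), PE[1][1]:
  step 0 · PE1,1: acc=0; fwd→0 fwd↓0
  step 1 · PE1,1: acc=0; fwd→0 fwd↓0
  step 2 · PE1,1: acc=28; fwd→9 fwd↓28
Under OS (3×3), PE[1][1]:
  step 0 · PE1,1: acc=0; fwd→0 fwd↓0
  step 1 · PE1,1: acc=0; fwd→0 fwd↓0
  step 2 · PE1,1: acc=4; fwd→2 fwd↓2
Under RS (3×3), PE[1][1]:
  step 0 · PE1,1: acc=0; fwd→0 fwd↓0
  step 1 · PE1,1: acc=0; fwd→0 fwd↓0
  step 2 · PE1,1: acc=71; fwd→71 fwd↓9

dataflow = OS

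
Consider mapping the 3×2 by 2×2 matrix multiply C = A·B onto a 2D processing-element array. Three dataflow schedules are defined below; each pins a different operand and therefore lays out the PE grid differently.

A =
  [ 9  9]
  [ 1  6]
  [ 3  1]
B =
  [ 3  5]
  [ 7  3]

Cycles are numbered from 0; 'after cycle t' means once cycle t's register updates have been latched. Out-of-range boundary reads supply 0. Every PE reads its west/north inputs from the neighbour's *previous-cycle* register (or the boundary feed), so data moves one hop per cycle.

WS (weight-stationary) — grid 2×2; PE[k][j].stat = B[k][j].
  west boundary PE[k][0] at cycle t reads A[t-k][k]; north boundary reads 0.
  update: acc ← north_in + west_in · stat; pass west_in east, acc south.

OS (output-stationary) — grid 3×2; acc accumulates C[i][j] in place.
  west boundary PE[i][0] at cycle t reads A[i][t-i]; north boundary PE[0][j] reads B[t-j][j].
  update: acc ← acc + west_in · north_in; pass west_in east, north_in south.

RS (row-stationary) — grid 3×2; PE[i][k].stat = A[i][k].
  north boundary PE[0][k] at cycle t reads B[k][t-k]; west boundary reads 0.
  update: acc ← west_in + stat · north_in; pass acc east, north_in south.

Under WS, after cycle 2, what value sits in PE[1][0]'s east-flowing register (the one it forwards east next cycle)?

register = 6

WS (2×2). Following PE[1][0] plus its west/north inputs:
  cycle 0: PE[0][0] → acc 27, east 9, south 27
  cycle 0: PE[1][0] → acc 0, east 0, south 0
  cycle 1: PE[0][0] → acc 3, east 1, south 3
  cycle 1: PE[1][0] → acc 90, east 9, south 90
  cycle 2: PE[0][0] → acc 9, east 3, south 9
  cycle 2: PE[1][0] → acc 45, east 6, south 45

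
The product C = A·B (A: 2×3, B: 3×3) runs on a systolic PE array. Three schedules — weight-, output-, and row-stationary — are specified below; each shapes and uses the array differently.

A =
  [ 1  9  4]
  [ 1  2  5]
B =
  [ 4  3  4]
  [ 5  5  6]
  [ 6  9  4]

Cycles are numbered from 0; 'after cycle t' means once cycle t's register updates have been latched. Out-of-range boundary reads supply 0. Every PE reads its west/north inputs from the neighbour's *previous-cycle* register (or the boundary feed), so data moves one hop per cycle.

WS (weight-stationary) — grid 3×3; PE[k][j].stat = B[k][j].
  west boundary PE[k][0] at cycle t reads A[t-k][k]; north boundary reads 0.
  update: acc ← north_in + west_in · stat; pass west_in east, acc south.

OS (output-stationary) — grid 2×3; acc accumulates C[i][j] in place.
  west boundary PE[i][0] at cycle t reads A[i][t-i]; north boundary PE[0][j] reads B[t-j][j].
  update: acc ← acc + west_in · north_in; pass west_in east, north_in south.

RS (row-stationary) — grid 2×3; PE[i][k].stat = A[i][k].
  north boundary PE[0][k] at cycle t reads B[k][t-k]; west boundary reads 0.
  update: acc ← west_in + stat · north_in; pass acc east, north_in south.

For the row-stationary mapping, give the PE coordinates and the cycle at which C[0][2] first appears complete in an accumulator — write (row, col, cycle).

(row, col, cycle) = (0, 2, 4)

RS: C[0][2] accumulates in PE[0][2]:
  step 0 · PE0,2: acc=0; fwd→0 fwd↓0
  step 1 · PE0,2: acc=0; fwd→0 fwd↓0
  step 2 · PE0,2: acc=73; fwd→73 fwd↓6
  step 3 · PE0,2: acc=84; fwd→84 fwd↓9
  step 4 · PE0,2: acc=74; fwd→74 fwd↓4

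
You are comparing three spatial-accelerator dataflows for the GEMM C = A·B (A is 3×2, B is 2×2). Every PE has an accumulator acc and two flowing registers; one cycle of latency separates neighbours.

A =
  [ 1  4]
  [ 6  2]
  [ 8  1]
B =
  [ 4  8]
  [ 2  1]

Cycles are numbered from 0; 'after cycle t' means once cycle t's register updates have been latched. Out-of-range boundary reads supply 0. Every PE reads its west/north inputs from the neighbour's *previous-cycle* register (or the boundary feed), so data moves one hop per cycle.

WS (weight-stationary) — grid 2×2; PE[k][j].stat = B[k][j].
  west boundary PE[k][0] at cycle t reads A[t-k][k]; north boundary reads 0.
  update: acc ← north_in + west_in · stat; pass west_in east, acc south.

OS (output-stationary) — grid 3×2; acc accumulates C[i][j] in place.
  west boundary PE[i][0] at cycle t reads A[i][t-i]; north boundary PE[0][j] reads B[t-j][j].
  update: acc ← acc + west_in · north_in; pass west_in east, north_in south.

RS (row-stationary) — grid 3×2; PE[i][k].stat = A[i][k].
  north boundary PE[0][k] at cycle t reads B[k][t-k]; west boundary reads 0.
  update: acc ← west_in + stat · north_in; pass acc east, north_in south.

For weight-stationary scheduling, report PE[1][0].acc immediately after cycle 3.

WS 2×2: PE[1][0] cycle-by-cycle (with neighbour feeds):
  c0 r0c0: 4 / 1 / 4
  c0 r1c0: 0 / 0 / 0
  c1 r0c0: 24 / 6 / 24
  c1 r1c0: 12 / 4 / 12
  c2 r0c0: 32 / 8 / 32
  c2 r1c0: 28 / 2 / 28
  c3 r0c0: 0 / 0 / 0
  c3 r1c0: 34 / 1 / 34

PE[1][0].acc = 34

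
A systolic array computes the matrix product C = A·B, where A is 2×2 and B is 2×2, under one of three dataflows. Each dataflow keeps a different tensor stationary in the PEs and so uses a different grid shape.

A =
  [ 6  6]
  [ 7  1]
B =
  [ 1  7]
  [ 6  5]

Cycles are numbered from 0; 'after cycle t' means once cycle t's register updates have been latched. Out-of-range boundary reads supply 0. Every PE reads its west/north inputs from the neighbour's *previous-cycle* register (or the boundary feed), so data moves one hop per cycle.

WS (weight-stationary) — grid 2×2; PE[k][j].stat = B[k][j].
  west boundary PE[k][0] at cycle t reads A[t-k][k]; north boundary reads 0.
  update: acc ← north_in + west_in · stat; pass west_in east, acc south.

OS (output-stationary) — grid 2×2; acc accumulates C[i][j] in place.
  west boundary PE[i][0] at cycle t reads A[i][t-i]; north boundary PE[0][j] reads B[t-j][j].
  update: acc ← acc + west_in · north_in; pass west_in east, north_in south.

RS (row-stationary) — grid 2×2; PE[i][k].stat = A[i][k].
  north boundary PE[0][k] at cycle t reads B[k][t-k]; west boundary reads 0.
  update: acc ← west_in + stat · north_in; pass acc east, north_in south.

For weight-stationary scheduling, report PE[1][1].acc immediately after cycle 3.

PE[1][1].acc = 54

Tracing WS — 2×2 array, target PE[1][1]:
  after 0 — PE[0][1] acc=0, pass-E 0, pass-S 0
  after 0 — PE[1][0] acc=0, pass-E 0, pass-S 0
  after 0 — PE[1][1] acc=0, pass-E 0, pass-S 0
  after 1 — PE[0][1] acc=42, pass-E 6, pass-S 42
  after 1 — PE[1][0] acc=42, pass-E 6, pass-S 42
  after 1 — PE[1][1] acc=0, pass-E 0, pass-S 0
  after 2 — PE[0][1] acc=49, pass-E 7, pass-S 49
  after 2 — PE[1][0] acc=13, pass-E 1, pass-S 13
  after 2 — PE[1][1] acc=72, pass-E 6, pass-S 72
  after 3 — PE[0][1] acc=0, pass-E 0, pass-S 0
  after 3 — PE[1][0] acc=0, pass-E 0, pass-S 0
  after 3 — PE[1][1] acc=54, pass-E 1, pass-S 54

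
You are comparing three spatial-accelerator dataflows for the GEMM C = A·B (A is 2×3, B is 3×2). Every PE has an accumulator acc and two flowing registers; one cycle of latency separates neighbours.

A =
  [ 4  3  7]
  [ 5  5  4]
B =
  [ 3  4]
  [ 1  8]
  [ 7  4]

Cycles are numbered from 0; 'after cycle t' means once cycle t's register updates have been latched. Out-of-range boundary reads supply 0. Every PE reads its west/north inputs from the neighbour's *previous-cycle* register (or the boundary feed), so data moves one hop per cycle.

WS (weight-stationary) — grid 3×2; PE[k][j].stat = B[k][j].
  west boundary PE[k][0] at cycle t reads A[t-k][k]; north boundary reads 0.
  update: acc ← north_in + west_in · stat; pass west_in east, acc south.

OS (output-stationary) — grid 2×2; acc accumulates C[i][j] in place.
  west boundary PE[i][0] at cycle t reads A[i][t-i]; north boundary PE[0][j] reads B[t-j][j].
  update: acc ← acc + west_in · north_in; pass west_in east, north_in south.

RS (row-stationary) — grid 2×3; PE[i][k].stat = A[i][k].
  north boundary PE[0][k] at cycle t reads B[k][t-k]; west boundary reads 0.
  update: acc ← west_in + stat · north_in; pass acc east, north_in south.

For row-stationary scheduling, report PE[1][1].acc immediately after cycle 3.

PE[1][1].acc = 60

RS on a 2×3 grid — tracing PE[1][1] and its feeders:
  cycle 0: PE[0][1] → acc 0, east 0, south 0
  cycle 0: PE[1][0] → acc 0, east 0, south 0
  cycle 0: PE[1][1] → acc 0, east 0, south 0
  cycle 1: PE[0][1] → acc 15, east 15, south 1
  cycle 1: PE[1][0] → acc 15, east 15, south 3
  cycle 1: PE[1][1] → acc 0, east 0, south 0
  cycle 2: PE[0][1] → acc 40, east 40, south 8
  cycle 2: PE[1][0] → acc 20, east 20, south 4
  cycle 2: PE[1][1] → acc 20, east 20, south 1
  cycle 3: PE[0][1] → acc 0, east 0, south 0
  cycle 3: PE[1][0] → acc 0, east 0, south 0
  cycle 3: PE[1][1] → acc 60, east 60, south 8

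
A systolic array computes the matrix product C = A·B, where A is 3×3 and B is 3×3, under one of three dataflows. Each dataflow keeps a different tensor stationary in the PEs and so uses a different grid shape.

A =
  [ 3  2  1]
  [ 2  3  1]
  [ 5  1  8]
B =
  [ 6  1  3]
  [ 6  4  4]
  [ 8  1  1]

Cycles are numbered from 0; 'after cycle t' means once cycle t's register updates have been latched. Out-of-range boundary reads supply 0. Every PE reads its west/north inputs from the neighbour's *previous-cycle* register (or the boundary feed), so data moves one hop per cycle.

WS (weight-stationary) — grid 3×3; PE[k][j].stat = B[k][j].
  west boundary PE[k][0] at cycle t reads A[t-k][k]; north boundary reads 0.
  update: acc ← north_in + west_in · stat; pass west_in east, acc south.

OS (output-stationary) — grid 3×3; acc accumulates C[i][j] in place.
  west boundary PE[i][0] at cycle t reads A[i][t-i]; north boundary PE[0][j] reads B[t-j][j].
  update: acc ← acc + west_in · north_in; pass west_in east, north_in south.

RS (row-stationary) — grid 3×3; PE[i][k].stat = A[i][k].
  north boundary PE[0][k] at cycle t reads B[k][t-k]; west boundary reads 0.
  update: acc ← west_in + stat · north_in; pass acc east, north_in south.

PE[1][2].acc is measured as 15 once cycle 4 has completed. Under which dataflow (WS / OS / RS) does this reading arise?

dataflow = RS

Under WS (3×3), PE[1][2]:
  [0] (1,2) acc=0 (h:0 v:0)
  [1] (1,2) acc=0 (h:0 v:0)
  [2] (1,2) acc=0 (h:0 v:0)
  [3] (1,2) acc=17 (h:2 v:17)
  [4] (1,2) acc=18 (h:3 v:18)
Under OS (3×3), PE[1][2]:
  [0] (1,2) acc=0 (h:0 v:0)
  [1] (1,2) acc=0 (h:0 v:0)
  [2] (1,2) acc=0 (h:0 v:0)
  [3] (1,2) acc=6 (h:2 v:3)
  [4] (1,2) acc=18 (h:3 v:4)
Under RS (3×3), PE[1][2]:
  [0] (1,2) acc=0 (h:0 v:0)
  [1] (1,2) acc=0 (h:0 v:0)
  [2] (1,2) acc=0 (h:0 v:0)
  [3] (1,2) acc=38 (h:38 v:8)
  [4] (1,2) acc=15 (h:15 v:1)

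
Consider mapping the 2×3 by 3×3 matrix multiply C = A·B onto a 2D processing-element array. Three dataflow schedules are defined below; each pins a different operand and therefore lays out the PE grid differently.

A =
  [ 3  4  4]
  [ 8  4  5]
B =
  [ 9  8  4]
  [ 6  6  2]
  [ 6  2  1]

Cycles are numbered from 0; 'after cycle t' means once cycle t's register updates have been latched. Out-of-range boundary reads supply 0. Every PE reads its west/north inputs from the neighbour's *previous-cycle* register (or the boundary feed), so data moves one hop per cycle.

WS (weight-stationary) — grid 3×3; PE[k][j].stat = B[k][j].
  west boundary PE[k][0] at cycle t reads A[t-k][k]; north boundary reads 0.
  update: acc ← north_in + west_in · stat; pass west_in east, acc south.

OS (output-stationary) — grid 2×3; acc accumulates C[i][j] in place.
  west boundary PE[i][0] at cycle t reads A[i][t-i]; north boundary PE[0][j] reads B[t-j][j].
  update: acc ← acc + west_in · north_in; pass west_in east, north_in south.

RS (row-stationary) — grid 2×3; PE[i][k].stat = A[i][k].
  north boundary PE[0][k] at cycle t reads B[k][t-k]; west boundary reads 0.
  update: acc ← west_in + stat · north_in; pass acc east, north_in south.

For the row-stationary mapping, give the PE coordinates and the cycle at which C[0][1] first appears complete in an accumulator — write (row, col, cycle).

(row, col, cycle) = (0, 2, 3)

RS: C[0][1] accumulates in PE[0][2]:
  @0  [0,2]  acc 0  |  →0  ↓0
  @1  [0,2]  acc 0  |  →0  ↓0
  @2  [0,2]  acc 75  |  →75  ↓6
  @3  [0,2]  acc 56  |  →56  ↓2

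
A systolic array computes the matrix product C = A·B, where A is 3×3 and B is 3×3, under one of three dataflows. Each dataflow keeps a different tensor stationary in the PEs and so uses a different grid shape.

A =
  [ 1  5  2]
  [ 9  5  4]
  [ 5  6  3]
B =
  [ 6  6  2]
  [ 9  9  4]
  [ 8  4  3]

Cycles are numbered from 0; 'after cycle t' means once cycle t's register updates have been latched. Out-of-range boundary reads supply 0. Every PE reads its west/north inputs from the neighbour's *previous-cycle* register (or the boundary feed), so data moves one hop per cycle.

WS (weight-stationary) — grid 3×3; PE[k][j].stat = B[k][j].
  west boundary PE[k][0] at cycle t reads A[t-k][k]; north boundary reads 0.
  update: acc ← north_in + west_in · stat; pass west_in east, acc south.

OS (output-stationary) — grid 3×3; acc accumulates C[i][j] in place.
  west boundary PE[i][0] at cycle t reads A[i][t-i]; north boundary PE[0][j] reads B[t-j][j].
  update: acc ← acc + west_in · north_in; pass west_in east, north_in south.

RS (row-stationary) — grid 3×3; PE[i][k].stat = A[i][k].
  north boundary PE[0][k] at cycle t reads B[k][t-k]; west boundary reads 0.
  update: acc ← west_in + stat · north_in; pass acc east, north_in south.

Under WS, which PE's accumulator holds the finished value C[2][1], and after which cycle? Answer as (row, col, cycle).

(row, col, cycle) = (2, 1, 5)

Under WS, C[2][1] lands at PE[2][1]:
  step 0 · PE2,1: acc=0; fwd→0 fwd↓0
  step 1 · PE2,1: acc=0; fwd→0 fwd↓0
  step 2 · PE2,1: acc=0; fwd→0 fwd↓0
  step 3 · PE2,1: acc=59; fwd→2 fwd↓59
  step 4 · PE2,1: acc=115; fwd→4 fwd↓115
  step 5 · PE2,1: acc=96; fwd→3 fwd↓96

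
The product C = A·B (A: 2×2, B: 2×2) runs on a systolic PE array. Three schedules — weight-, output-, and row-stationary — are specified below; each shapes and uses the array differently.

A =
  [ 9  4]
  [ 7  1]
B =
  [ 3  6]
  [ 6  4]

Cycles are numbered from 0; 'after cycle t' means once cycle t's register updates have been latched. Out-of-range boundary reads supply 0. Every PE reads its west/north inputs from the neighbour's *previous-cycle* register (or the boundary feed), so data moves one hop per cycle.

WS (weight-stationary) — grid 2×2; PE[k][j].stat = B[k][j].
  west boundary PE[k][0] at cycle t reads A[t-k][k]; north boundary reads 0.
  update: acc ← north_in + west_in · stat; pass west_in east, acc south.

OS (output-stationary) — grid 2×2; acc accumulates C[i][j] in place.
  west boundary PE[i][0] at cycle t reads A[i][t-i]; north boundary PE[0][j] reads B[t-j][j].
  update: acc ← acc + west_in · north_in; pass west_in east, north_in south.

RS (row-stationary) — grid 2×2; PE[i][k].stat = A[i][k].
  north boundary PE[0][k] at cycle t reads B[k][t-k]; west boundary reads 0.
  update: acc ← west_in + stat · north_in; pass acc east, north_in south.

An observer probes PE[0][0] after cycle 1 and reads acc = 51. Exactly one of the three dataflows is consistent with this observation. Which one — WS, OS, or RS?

WS (2×2 grid), PE[0][0]:
  t=0 PE[0][0]: acc=27 h=9 v=27
  t=1 PE[0][0]: acc=21 h=7 v=21
OS (2×2 grid), PE[0][0]:
  t=0 PE[0][0]: acc=27 h=9 v=3
  t=1 PE[0][0]: acc=51 h=4 v=6
RS (2×2 grid), PE[0][0]:
  t=0 PE[0][0]: acc=27 h=27 v=3
  t=1 PE[0][0]: acc=54 h=54 v=6

dataflow = OS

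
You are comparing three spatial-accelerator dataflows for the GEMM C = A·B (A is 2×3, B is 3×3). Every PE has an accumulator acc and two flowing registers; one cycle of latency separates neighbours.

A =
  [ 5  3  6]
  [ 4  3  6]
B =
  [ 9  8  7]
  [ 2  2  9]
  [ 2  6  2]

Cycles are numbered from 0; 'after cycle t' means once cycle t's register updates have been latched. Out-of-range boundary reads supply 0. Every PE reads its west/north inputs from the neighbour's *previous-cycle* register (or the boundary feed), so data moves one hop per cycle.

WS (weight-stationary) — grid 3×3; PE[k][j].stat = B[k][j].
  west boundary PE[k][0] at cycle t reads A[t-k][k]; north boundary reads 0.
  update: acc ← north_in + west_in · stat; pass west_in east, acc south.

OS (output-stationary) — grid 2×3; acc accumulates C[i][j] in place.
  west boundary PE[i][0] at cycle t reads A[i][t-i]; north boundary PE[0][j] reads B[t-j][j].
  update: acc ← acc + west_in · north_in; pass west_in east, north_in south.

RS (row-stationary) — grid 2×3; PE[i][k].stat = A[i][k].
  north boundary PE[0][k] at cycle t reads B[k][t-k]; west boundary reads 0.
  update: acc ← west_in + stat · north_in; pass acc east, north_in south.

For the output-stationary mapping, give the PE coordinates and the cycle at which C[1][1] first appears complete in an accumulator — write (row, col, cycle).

(row, col, cycle) = (1, 1, 4)

OS: C[1][1] accumulates in PE[1][1]:
  0: (1,1).acc=0  regs=<0,0>
  1: (1,1).acc=0  regs=<0,0>
  2: (1,1).acc=32  regs=<4,8>
  3: (1,1).acc=38  regs=<3,2>
  4: (1,1).acc=74  regs=<6,6>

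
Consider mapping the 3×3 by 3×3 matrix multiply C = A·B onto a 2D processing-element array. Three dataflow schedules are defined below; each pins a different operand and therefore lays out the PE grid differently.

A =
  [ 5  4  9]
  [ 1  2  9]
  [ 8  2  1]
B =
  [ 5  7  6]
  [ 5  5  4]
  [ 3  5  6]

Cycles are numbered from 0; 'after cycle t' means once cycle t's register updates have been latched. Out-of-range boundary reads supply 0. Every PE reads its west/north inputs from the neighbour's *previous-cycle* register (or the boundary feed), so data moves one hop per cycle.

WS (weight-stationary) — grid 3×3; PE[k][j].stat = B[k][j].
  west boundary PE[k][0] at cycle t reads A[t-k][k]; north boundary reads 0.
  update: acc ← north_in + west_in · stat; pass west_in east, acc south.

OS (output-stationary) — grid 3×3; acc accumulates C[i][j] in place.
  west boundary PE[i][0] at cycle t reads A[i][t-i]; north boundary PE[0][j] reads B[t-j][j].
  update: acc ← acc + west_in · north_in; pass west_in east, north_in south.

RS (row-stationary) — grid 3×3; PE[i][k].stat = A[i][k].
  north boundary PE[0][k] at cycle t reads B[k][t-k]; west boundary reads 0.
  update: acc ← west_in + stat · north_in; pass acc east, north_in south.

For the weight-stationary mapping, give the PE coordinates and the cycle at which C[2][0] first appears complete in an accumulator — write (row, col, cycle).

(row, col, cycle) = (2, 0, 4)

Under WS, C[2][0] lands at PE[2][0]:
  after 0 — PE[2][0] acc=0, pass-E 0, pass-S 0
  after 1 — PE[2][0] acc=0, pass-E 0, pass-S 0
  after 2 — PE[2][0] acc=72, pass-E 9, pass-S 72
  after 3 — PE[2][0] acc=42, pass-E 9, pass-S 42
  after 4 — PE[2][0] acc=53, pass-E 1, pass-S 53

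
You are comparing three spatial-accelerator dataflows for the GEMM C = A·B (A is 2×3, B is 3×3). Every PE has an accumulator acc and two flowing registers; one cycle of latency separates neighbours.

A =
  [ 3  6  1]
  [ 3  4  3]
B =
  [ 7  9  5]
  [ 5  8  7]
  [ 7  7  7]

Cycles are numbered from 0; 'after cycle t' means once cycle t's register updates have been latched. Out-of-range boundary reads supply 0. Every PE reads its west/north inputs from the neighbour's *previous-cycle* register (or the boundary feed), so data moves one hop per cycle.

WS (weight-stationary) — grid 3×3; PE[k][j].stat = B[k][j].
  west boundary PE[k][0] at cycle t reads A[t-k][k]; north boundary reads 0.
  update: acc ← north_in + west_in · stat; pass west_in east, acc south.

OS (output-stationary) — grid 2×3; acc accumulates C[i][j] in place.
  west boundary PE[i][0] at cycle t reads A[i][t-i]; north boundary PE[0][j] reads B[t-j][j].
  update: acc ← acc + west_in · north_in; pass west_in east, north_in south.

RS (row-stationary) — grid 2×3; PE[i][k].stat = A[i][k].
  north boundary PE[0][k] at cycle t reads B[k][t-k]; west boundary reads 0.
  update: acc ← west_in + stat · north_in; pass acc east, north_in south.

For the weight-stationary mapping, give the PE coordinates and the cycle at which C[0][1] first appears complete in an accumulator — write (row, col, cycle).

(row, col, cycle) = (2, 1, 3)

WS — PE[2][1] is where C[0][1] collects:
  @0  [2,1]  acc 0  |  →0  ↓0
  @1  [2,1]  acc 0  |  →0  ↓0
  @2  [2,1]  acc 0  |  →0  ↓0
  @3  [2,1]  acc 82  |  →1  ↓82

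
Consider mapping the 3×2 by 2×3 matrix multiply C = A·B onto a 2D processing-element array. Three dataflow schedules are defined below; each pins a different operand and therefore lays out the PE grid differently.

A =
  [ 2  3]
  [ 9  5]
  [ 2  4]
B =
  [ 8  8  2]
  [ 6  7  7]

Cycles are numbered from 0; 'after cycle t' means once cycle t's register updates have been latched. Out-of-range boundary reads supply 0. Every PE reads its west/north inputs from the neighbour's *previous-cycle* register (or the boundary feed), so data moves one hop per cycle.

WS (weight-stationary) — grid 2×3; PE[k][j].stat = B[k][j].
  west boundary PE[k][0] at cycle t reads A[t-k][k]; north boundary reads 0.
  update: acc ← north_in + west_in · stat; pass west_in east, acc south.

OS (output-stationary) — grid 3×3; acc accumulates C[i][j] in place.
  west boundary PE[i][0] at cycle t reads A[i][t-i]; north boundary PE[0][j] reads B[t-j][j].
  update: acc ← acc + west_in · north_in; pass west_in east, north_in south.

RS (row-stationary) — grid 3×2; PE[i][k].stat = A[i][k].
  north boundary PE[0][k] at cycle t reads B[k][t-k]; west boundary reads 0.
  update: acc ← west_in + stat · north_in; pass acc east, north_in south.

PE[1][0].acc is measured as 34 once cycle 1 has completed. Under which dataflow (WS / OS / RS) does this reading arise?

dataflow = WS

Under WS (2×3), PE[1][0]:
  [0] (1,0) acc=0 (h:0 v:0)
  [1] (1,0) acc=34 (h:3 v:34)
Under OS (3×3), PE[1][0]:
  [0] (1,0) acc=0 (h:0 v:0)
  [1] (1,0) acc=72 (h:9 v:8)
Under RS (3×2), PE[1][0]:
  [0] (1,0) acc=0 (h:0 v:0)
  [1] (1,0) acc=72 (h:72 v:8)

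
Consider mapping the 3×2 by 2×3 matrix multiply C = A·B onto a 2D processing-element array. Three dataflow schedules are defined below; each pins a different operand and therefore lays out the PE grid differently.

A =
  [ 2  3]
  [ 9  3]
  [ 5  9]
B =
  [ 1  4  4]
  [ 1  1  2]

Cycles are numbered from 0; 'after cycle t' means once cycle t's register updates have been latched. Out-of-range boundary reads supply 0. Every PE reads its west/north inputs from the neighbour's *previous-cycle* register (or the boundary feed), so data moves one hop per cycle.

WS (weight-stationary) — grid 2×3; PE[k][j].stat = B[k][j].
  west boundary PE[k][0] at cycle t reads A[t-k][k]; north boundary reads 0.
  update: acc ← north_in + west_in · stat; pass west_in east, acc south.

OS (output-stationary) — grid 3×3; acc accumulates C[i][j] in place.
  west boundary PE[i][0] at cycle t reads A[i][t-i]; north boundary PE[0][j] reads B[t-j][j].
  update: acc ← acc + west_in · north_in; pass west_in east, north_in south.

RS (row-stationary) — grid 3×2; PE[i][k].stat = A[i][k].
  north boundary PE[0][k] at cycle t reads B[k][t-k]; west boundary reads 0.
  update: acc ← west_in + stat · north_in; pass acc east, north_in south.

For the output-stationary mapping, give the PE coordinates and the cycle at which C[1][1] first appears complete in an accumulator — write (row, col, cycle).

(row, col, cycle) = (1, 1, 3)

OS: C[1][1] accumulates in PE[1][1]:
  after 0 — PE[1][1] acc=0, pass-E 0, pass-S 0
  after 1 — PE[1][1] acc=0, pass-E 0, pass-S 0
  after 2 — PE[1][1] acc=36, pass-E 9, pass-S 4
  after 3 — PE[1][1] acc=39, pass-E 3, pass-S 1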